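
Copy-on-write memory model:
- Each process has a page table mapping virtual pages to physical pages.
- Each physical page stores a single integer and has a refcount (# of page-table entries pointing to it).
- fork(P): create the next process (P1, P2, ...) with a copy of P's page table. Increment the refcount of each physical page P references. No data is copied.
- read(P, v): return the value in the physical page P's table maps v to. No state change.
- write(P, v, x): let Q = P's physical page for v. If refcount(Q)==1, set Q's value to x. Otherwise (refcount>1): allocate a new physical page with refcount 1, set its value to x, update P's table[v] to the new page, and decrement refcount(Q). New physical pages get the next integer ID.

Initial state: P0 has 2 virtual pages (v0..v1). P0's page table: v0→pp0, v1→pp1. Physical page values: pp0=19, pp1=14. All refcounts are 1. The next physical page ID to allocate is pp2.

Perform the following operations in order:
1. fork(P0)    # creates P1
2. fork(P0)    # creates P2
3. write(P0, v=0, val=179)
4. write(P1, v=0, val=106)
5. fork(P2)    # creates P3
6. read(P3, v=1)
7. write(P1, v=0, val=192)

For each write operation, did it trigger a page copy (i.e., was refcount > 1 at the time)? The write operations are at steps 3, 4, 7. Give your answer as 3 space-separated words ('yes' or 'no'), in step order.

Op 1: fork(P0) -> P1. 2 ppages; refcounts: pp0:2 pp1:2
Op 2: fork(P0) -> P2. 2 ppages; refcounts: pp0:3 pp1:3
Op 3: write(P0, v0, 179). refcount(pp0)=3>1 -> COPY to pp2. 3 ppages; refcounts: pp0:2 pp1:3 pp2:1
Op 4: write(P1, v0, 106). refcount(pp0)=2>1 -> COPY to pp3. 4 ppages; refcounts: pp0:1 pp1:3 pp2:1 pp3:1
Op 5: fork(P2) -> P3. 4 ppages; refcounts: pp0:2 pp1:4 pp2:1 pp3:1
Op 6: read(P3, v1) -> 14. No state change.
Op 7: write(P1, v0, 192). refcount(pp3)=1 -> write in place. 4 ppages; refcounts: pp0:2 pp1:4 pp2:1 pp3:1

yes yes no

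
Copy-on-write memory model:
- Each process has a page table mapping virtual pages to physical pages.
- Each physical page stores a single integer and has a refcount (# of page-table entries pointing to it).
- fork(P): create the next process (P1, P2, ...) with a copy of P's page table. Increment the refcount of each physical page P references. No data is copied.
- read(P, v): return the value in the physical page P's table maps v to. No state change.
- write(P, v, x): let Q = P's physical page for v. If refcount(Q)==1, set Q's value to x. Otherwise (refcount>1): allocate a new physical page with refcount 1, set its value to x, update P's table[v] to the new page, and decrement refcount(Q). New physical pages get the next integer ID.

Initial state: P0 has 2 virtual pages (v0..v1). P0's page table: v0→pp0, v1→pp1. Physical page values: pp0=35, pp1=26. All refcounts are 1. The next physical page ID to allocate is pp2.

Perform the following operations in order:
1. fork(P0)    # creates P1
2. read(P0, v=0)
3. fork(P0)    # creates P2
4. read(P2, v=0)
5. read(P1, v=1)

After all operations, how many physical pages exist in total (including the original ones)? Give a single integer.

Op 1: fork(P0) -> P1. 2 ppages; refcounts: pp0:2 pp1:2
Op 2: read(P0, v0) -> 35. No state change.
Op 3: fork(P0) -> P2. 2 ppages; refcounts: pp0:3 pp1:3
Op 4: read(P2, v0) -> 35. No state change.
Op 5: read(P1, v1) -> 26. No state change.

Answer: 2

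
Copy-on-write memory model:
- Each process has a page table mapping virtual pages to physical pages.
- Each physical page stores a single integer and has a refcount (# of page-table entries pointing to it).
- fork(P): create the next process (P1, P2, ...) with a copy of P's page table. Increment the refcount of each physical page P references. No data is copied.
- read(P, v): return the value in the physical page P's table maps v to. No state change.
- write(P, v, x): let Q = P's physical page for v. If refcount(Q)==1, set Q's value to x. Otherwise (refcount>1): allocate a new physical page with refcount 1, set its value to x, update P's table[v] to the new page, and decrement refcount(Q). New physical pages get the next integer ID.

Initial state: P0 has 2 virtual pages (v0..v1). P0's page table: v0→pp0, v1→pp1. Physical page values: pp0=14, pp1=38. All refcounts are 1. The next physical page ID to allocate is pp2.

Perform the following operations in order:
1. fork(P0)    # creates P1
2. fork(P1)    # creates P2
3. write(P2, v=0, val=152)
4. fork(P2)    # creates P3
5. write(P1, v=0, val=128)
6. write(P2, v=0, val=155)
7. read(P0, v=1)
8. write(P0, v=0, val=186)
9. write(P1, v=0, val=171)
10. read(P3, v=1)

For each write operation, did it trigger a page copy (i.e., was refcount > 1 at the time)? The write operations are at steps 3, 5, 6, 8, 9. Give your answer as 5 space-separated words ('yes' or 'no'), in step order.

Op 1: fork(P0) -> P1. 2 ppages; refcounts: pp0:2 pp1:2
Op 2: fork(P1) -> P2. 2 ppages; refcounts: pp0:3 pp1:3
Op 3: write(P2, v0, 152). refcount(pp0)=3>1 -> COPY to pp2. 3 ppages; refcounts: pp0:2 pp1:3 pp2:1
Op 4: fork(P2) -> P3. 3 ppages; refcounts: pp0:2 pp1:4 pp2:2
Op 5: write(P1, v0, 128). refcount(pp0)=2>1 -> COPY to pp3. 4 ppages; refcounts: pp0:1 pp1:4 pp2:2 pp3:1
Op 6: write(P2, v0, 155). refcount(pp2)=2>1 -> COPY to pp4. 5 ppages; refcounts: pp0:1 pp1:4 pp2:1 pp3:1 pp4:1
Op 7: read(P0, v1) -> 38. No state change.
Op 8: write(P0, v0, 186). refcount(pp0)=1 -> write in place. 5 ppages; refcounts: pp0:1 pp1:4 pp2:1 pp3:1 pp4:1
Op 9: write(P1, v0, 171). refcount(pp3)=1 -> write in place. 5 ppages; refcounts: pp0:1 pp1:4 pp2:1 pp3:1 pp4:1
Op 10: read(P3, v1) -> 38. No state change.

yes yes yes no no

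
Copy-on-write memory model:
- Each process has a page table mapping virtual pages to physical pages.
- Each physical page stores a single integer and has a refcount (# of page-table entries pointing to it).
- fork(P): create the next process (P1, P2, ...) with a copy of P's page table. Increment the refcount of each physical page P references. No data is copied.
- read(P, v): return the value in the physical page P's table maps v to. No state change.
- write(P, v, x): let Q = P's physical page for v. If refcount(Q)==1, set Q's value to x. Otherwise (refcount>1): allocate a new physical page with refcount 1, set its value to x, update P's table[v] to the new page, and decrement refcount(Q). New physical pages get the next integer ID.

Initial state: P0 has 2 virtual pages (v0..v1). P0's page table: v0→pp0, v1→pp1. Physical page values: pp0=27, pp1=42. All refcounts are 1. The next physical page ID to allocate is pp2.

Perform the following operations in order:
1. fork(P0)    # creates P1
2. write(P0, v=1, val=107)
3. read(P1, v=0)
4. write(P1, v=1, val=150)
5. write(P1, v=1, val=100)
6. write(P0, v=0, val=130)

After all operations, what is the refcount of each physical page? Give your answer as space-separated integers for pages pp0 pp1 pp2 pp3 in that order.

Op 1: fork(P0) -> P1. 2 ppages; refcounts: pp0:2 pp1:2
Op 2: write(P0, v1, 107). refcount(pp1)=2>1 -> COPY to pp2. 3 ppages; refcounts: pp0:2 pp1:1 pp2:1
Op 3: read(P1, v0) -> 27. No state change.
Op 4: write(P1, v1, 150). refcount(pp1)=1 -> write in place. 3 ppages; refcounts: pp0:2 pp1:1 pp2:1
Op 5: write(P1, v1, 100). refcount(pp1)=1 -> write in place. 3 ppages; refcounts: pp0:2 pp1:1 pp2:1
Op 6: write(P0, v0, 130). refcount(pp0)=2>1 -> COPY to pp3. 4 ppages; refcounts: pp0:1 pp1:1 pp2:1 pp3:1

Answer: 1 1 1 1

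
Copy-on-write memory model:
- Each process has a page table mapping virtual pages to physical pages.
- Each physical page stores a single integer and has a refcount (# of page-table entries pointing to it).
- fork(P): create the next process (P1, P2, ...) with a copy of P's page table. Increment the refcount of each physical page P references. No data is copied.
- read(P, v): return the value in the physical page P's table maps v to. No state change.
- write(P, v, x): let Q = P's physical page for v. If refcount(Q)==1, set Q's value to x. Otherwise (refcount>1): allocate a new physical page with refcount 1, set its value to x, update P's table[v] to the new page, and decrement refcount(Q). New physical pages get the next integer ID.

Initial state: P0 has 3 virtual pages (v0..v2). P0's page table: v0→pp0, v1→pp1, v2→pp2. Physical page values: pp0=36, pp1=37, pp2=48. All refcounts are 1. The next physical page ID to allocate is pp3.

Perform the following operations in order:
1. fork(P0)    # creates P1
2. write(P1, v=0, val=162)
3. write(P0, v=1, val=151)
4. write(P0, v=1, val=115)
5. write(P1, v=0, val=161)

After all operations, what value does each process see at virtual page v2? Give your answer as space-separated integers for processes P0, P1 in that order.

Op 1: fork(P0) -> P1. 3 ppages; refcounts: pp0:2 pp1:2 pp2:2
Op 2: write(P1, v0, 162). refcount(pp0)=2>1 -> COPY to pp3. 4 ppages; refcounts: pp0:1 pp1:2 pp2:2 pp3:1
Op 3: write(P0, v1, 151). refcount(pp1)=2>1 -> COPY to pp4. 5 ppages; refcounts: pp0:1 pp1:1 pp2:2 pp3:1 pp4:1
Op 4: write(P0, v1, 115). refcount(pp4)=1 -> write in place. 5 ppages; refcounts: pp0:1 pp1:1 pp2:2 pp3:1 pp4:1
Op 5: write(P1, v0, 161). refcount(pp3)=1 -> write in place. 5 ppages; refcounts: pp0:1 pp1:1 pp2:2 pp3:1 pp4:1
P0: v2 -> pp2 = 48
P1: v2 -> pp2 = 48

Answer: 48 48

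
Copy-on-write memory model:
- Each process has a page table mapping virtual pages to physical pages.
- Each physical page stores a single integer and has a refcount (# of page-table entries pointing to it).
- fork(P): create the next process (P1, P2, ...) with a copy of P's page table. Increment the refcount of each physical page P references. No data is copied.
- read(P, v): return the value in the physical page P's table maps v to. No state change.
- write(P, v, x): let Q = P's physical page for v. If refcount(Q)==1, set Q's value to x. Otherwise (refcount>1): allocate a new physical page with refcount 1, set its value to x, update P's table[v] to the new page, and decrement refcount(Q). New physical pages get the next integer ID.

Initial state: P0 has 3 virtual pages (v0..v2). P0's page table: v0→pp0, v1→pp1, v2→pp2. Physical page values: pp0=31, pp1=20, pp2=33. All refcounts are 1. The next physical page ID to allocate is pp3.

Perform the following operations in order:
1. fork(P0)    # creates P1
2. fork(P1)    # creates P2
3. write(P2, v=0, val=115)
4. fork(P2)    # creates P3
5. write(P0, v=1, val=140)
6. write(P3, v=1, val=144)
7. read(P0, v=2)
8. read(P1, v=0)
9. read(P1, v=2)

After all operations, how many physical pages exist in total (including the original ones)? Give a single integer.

Op 1: fork(P0) -> P1. 3 ppages; refcounts: pp0:2 pp1:2 pp2:2
Op 2: fork(P1) -> P2. 3 ppages; refcounts: pp0:3 pp1:3 pp2:3
Op 3: write(P2, v0, 115). refcount(pp0)=3>1 -> COPY to pp3. 4 ppages; refcounts: pp0:2 pp1:3 pp2:3 pp3:1
Op 4: fork(P2) -> P3. 4 ppages; refcounts: pp0:2 pp1:4 pp2:4 pp3:2
Op 5: write(P0, v1, 140). refcount(pp1)=4>1 -> COPY to pp4. 5 ppages; refcounts: pp0:2 pp1:3 pp2:4 pp3:2 pp4:1
Op 6: write(P3, v1, 144). refcount(pp1)=3>1 -> COPY to pp5. 6 ppages; refcounts: pp0:2 pp1:2 pp2:4 pp3:2 pp4:1 pp5:1
Op 7: read(P0, v2) -> 33. No state change.
Op 8: read(P1, v0) -> 31. No state change.
Op 9: read(P1, v2) -> 33. No state change.

Answer: 6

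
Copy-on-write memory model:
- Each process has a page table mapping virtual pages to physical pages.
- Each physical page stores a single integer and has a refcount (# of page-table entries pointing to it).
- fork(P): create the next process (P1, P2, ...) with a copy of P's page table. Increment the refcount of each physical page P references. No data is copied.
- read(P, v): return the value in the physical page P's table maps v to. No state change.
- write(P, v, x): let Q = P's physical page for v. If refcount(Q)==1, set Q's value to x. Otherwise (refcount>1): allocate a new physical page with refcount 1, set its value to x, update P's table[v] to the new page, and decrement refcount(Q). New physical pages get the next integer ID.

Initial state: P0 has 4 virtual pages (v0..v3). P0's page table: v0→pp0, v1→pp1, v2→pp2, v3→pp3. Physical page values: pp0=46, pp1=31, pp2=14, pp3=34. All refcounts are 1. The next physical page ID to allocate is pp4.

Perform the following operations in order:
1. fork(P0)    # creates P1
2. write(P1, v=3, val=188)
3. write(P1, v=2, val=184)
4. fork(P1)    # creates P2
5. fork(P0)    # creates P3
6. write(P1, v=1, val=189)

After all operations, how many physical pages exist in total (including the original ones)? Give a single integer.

Answer: 7

Derivation:
Op 1: fork(P0) -> P1. 4 ppages; refcounts: pp0:2 pp1:2 pp2:2 pp3:2
Op 2: write(P1, v3, 188). refcount(pp3)=2>1 -> COPY to pp4. 5 ppages; refcounts: pp0:2 pp1:2 pp2:2 pp3:1 pp4:1
Op 3: write(P1, v2, 184). refcount(pp2)=2>1 -> COPY to pp5. 6 ppages; refcounts: pp0:2 pp1:2 pp2:1 pp3:1 pp4:1 pp5:1
Op 4: fork(P1) -> P2. 6 ppages; refcounts: pp0:3 pp1:3 pp2:1 pp3:1 pp4:2 pp5:2
Op 5: fork(P0) -> P3. 6 ppages; refcounts: pp0:4 pp1:4 pp2:2 pp3:2 pp4:2 pp5:2
Op 6: write(P1, v1, 189). refcount(pp1)=4>1 -> COPY to pp6. 7 ppages; refcounts: pp0:4 pp1:3 pp2:2 pp3:2 pp4:2 pp5:2 pp6:1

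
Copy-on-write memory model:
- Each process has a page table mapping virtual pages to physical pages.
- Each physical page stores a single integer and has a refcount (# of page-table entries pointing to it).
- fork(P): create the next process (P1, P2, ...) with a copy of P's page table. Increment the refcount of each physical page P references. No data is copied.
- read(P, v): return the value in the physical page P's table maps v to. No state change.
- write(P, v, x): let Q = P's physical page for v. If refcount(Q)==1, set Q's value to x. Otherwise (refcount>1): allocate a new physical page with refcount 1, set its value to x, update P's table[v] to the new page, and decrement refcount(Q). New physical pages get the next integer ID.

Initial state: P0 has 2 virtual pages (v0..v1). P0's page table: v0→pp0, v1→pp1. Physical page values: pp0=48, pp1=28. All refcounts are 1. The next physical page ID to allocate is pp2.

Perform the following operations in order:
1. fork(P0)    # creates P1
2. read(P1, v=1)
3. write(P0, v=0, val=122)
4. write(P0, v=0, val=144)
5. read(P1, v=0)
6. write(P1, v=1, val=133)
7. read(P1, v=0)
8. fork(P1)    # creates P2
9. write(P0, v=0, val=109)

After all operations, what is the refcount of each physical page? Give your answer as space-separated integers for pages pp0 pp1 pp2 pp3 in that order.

Op 1: fork(P0) -> P1. 2 ppages; refcounts: pp0:2 pp1:2
Op 2: read(P1, v1) -> 28. No state change.
Op 3: write(P0, v0, 122). refcount(pp0)=2>1 -> COPY to pp2. 3 ppages; refcounts: pp0:1 pp1:2 pp2:1
Op 4: write(P0, v0, 144). refcount(pp2)=1 -> write in place. 3 ppages; refcounts: pp0:1 pp1:2 pp2:1
Op 5: read(P1, v0) -> 48. No state change.
Op 6: write(P1, v1, 133). refcount(pp1)=2>1 -> COPY to pp3. 4 ppages; refcounts: pp0:1 pp1:1 pp2:1 pp3:1
Op 7: read(P1, v0) -> 48. No state change.
Op 8: fork(P1) -> P2. 4 ppages; refcounts: pp0:2 pp1:1 pp2:1 pp3:2
Op 9: write(P0, v0, 109). refcount(pp2)=1 -> write in place. 4 ppages; refcounts: pp0:2 pp1:1 pp2:1 pp3:2

Answer: 2 1 1 2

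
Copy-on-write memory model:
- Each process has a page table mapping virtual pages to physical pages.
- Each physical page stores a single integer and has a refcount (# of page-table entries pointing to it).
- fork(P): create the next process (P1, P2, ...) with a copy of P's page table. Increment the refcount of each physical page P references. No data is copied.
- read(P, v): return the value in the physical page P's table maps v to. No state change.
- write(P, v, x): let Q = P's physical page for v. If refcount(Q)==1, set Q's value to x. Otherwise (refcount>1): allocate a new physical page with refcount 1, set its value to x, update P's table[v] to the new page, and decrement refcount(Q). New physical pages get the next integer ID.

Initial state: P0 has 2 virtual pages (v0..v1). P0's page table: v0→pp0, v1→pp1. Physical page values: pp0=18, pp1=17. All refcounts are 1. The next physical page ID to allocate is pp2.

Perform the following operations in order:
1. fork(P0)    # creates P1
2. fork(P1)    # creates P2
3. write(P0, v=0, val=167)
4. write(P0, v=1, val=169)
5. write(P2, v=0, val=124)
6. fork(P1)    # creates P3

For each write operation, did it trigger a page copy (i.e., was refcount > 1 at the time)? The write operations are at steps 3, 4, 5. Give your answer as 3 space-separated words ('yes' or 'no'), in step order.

Op 1: fork(P0) -> P1. 2 ppages; refcounts: pp0:2 pp1:2
Op 2: fork(P1) -> P2. 2 ppages; refcounts: pp0:3 pp1:3
Op 3: write(P0, v0, 167). refcount(pp0)=3>1 -> COPY to pp2. 3 ppages; refcounts: pp0:2 pp1:3 pp2:1
Op 4: write(P0, v1, 169). refcount(pp1)=3>1 -> COPY to pp3. 4 ppages; refcounts: pp0:2 pp1:2 pp2:1 pp3:1
Op 5: write(P2, v0, 124). refcount(pp0)=2>1 -> COPY to pp4. 5 ppages; refcounts: pp0:1 pp1:2 pp2:1 pp3:1 pp4:1
Op 6: fork(P1) -> P3. 5 ppages; refcounts: pp0:2 pp1:3 pp2:1 pp3:1 pp4:1

yes yes yes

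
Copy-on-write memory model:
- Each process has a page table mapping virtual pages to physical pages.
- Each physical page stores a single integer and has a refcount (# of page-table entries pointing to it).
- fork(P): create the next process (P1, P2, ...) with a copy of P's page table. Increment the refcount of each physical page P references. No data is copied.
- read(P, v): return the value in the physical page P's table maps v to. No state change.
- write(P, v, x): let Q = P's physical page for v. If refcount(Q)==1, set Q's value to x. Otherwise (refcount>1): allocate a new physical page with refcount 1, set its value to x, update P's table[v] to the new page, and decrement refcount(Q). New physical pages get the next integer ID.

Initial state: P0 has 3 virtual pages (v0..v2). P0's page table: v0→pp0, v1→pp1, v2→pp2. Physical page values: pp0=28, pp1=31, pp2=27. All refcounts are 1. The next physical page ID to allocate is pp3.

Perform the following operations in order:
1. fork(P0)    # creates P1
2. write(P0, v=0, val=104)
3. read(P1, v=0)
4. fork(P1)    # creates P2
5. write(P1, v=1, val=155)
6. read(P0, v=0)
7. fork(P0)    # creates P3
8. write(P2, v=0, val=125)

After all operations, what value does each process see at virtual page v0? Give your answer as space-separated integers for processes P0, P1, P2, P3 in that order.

Op 1: fork(P0) -> P1. 3 ppages; refcounts: pp0:2 pp1:2 pp2:2
Op 2: write(P0, v0, 104). refcount(pp0)=2>1 -> COPY to pp3. 4 ppages; refcounts: pp0:1 pp1:2 pp2:2 pp3:1
Op 3: read(P1, v0) -> 28. No state change.
Op 4: fork(P1) -> P2. 4 ppages; refcounts: pp0:2 pp1:3 pp2:3 pp3:1
Op 5: write(P1, v1, 155). refcount(pp1)=3>1 -> COPY to pp4. 5 ppages; refcounts: pp0:2 pp1:2 pp2:3 pp3:1 pp4:1
Op 6: read(P0, v0) -> 104. No state change.
Op 7: fork(P0) -> P3. 5 ppages; refcounts: pp0:2 pp1:3 pp2:4 pp3:2 pp4:1
Op 8: write(P2, v0, 125). refcount(pp0)=2>1 -> COPY to pp5. 6 ppages; refcounts: pp0:1 pp1:3 pp2:4 pp3:2 pp4:1 pp5:1
P0: v0 -> pp3 = 104
P1: v0 -> pp0 = 28
P2: v0 -> pp5 = 125
P3: v0 -> pp3 = 104

Answer: 104 28 125 104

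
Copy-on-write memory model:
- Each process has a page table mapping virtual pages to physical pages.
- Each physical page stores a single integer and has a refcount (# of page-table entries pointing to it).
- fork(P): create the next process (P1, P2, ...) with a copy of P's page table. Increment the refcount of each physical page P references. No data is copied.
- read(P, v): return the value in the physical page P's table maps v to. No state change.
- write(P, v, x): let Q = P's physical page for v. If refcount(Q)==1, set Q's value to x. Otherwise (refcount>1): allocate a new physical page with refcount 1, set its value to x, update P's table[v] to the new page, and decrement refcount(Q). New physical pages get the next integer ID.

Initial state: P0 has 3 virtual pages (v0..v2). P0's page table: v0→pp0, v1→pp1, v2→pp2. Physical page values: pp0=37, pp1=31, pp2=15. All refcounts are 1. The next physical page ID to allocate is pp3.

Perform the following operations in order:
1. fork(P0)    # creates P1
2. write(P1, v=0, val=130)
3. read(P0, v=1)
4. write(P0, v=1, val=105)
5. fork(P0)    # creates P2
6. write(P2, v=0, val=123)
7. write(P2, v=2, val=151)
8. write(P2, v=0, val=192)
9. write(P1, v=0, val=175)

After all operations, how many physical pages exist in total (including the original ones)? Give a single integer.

Answer: 7

Derivation:
Op 1: fork(P0) -> P1. 3 ppages; refcounts: pp0:2 pp1:2 pp2:2
Op 2: write(P1, v0, 130). refcount(pp0)=2>1 -> COPY to pp3. 4 ppages; refcounts: pp0:1 pp1:2 pp2:2 pp3:1
Op 3: read(P0, v1) -> 31. No state change.
Op 4: write(P0, v1, 105). refcount(pp1)=2>1 -> COPY to pp4. 5 ppages; refcounts: pp0:1 pp1:1 pp2:2 pp3:1 pp4:1
Op 5: fork(P0) -> P2. 5 ppages; refcounts: pp0:2 pp1:1 pp2:3 pp3:1 pp4:2
Op 6: write(P2, v0, 123). refcount(pp0)=2>1 -> COPY to pp5. 6 ppages; refcounts: pp0:1 pp1:1 pp2:3 pp3:1 pp4:2 pp5:1
Op 7: write(P2, v2, 151). refcount(pp2)=3>1 -> COPY to pp6. 7 ppages; refcounts: pp0:1 pp1:1 pp2:2 pp3:1 pp4:2 pp5:1 pp6:1
Op 8: write(P2, v0, 192). refcount(pp5)=1 -> write in place. 7 ppages; refcounts: pp0:1 pp1:1 pp2:2 pp3:1 pp4:2 pp5:1 pp6:1
Op 9: write(P1, v0, 175). refcount(pp3)=1 -> write in place. 7 ppages; refcounts: pp0:1 pp1:1 pp2:2 pp3:1 pp4:2 pp5:1 pp6:1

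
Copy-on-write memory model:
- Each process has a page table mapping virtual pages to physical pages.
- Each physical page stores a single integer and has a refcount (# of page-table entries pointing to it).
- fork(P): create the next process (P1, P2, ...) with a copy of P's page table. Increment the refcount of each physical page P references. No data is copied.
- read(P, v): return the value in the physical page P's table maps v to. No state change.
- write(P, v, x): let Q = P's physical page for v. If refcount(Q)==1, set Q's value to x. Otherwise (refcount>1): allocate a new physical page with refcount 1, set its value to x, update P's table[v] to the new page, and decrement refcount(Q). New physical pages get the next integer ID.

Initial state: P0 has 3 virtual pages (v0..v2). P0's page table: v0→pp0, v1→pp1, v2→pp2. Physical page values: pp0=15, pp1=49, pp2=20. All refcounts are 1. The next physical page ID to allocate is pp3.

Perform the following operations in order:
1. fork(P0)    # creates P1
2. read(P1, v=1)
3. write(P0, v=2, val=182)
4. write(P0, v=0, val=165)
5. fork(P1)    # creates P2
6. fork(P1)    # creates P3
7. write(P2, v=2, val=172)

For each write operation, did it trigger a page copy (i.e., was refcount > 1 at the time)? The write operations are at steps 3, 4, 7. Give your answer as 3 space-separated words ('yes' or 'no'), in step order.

Op 1: fork(P0) -> P1. 3 ppages; refcounts: pp0:2 pp1:2 pp2:2
Op 2: read(P1, v1) -> 49. No state change.
Op 3: write(P0, v2, 182). refcount(pp2)=2>1 -> COPY to pp3. 4 ppages; refcounts: pp0:2 pp1:2 pp2:1 pp3:1
Op 4: write(P0, v0, 165). refcount(pp0)=2>1 -> COPY to pp4. 5 ppages; refcounts: pp0:1 pp1:2 pp2:1 pp3:1 pp4:1
Op 5: fork(P1) -> P2. 5 ppages; refcounts: pp0:2 pp1:3 pp2:2 pp3:1 pp4:1
Op 6: fork(P1) -> P3. 5 ppages; refcounts: pp0:3 pp1:4 pp2:3 pp3:1 pp4:1
Op 7: write(P2, v2, 172). refcount(pp2)=3>1 -> COPY to pp5. 6 ppages; refcounts: pp0:3 pp1:4 pp2:2 pp3:1 pp4:1 pp5:1

yes yes yes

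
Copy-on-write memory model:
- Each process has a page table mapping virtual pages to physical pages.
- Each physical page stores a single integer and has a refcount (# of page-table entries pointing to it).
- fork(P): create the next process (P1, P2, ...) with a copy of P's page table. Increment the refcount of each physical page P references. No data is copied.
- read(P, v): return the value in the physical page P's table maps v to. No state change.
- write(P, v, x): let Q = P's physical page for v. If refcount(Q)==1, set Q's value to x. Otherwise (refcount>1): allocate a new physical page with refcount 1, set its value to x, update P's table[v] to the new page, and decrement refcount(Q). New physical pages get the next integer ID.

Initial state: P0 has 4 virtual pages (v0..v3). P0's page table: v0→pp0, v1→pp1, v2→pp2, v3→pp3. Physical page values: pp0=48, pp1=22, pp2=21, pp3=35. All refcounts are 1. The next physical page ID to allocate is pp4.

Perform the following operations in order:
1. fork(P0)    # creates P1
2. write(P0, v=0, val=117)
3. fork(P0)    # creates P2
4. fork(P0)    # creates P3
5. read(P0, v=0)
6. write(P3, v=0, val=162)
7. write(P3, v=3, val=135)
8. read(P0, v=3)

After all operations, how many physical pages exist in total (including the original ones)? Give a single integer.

Op 1: fork(P0) -> P1. 4 ppages; refcounts: pp0:2 pp1:2 pp2:2 pp3:2
Op 2: write(P0, v0, 117). refcount(pp0)=2>1 -> COPY to pp4. 5 ppages; refcounts: pp0:1 pp1:2 pp2:2 pp3:2 pp4:1
Op 3: fork(P0) -> P2. 5 ppages; refcounts: pp0:1 pp1:3 pp2:3 pp3:3 pp4:2
Op 4: fork(P0) -> P3. 5 ppages; refcounts: pp0:1 pp1:4 pp2:4 pp3:4 pp4:3
Op 5: read(P0, v0) -> 117. No state change.
Op 6: write(P3, v0, 162). refcount(pp4)=3>1 -> COPY to pp5. 6 ppages; refcounts: pp0:1 pp1:4 pp2:4 pp3:4 pp4:2 pp5:1
Op 7: write(P3, v3, 135). refcount(pp3)=4>1 -> COPY to pp6. 7 ppages; refcounts: pp0:1 pp1:4 pp2:4 pp3:3 pp4:2 pp5:1 pp6:1
Op 8: read(P0, v3) -> 35. No state change.

Answer: 7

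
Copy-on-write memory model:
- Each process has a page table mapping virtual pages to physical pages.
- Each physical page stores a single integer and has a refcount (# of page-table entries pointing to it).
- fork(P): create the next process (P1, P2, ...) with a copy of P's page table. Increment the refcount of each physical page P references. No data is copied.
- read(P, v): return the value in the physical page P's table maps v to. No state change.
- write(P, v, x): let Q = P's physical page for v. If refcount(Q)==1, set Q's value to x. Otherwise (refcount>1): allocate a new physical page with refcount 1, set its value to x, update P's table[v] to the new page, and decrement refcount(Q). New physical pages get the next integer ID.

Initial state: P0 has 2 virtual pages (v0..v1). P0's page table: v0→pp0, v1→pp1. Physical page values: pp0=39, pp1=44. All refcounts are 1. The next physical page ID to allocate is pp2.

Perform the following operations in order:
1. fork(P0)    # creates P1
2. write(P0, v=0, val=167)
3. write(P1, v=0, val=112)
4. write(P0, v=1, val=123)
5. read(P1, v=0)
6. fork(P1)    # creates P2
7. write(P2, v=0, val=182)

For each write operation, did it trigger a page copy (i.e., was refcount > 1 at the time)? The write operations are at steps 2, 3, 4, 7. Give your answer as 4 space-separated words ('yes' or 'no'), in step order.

Op 1: fork(P0) -> P1. 2 ppages; refcounts: pp0:2 pp1:2
Op 2: write(P0, v0, 167). refcount(pp0)=2>1 -> COPY to pp2. 3 ppages; refcounts: pp0:1 pp1:2 pp2:1
Op 3: write(P1, v0, 112). refcount(pp0)=1 -> write in place. 3 ppages; refcounts: pp0:1 pp1:2 pp2:1
Op 4: write(P0, v1, 123). refcount(pp1)=2>1 -> COPY to pp3. 4 ppages; refcounts: pp0:1 pp1:1 pp2:1 pp3:1
Op 5: read(P1, v0) -> 112. No state change.
Op 6: fork(P1) -> P2. 4 ppages; refcounts: pp0:2 pp1:2 pp2:1 pp3:1
Op 7: write(P2, v0, 182). refcount(pp0)=2>1 -> COPY to pp4. 5 ppages; refcounts: pp0:1 pp1:2 pp2:1 pp3:1 pp4:1

yes no yes yes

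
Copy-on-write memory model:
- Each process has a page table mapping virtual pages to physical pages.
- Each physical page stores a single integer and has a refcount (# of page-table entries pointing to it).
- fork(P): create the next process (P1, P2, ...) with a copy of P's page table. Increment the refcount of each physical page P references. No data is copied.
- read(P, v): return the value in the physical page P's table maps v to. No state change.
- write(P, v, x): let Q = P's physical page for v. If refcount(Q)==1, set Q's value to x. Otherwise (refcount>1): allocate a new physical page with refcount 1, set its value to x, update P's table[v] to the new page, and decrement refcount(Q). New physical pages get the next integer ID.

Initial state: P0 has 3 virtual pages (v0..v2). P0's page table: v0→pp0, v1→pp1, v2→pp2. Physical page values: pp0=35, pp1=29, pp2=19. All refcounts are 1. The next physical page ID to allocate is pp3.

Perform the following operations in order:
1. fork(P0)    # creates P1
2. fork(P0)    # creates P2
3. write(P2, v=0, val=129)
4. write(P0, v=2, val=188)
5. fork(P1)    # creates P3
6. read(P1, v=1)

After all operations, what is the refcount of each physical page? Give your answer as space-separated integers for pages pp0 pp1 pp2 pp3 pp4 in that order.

Op 1: fork(P0) -> P1. 3 ppages; refcounts: pp0:2 pp1:2 pp2:2
Op 2: fork(P0) -> P2. 3 ppages; refcounts: pp0:3 pp1:3 pp2:3
Op 3: write(P2, v0, 129). refcount(pp0)=3>1 -> COPY to pp3. 4 ppages; refcounts: pp0:2 pp1:3 pp2:3 pp3:1
Op 4: write(P0, v2, 188). refcount(pp2)=3>1 -> COPY to pp4. 5 ppages; refcounts: pp0:2 pp1:3 pp2:2 pp3:1 pp4:1
Op 5: fork(P1) -> P3. 5 ppages; refcounts: pp0:3 pp1:4 pp2:3 pp3:1 pp4:1
Op 6: read(P1, v1) -> 29. No state change.

Answer: 3 4 3 1 1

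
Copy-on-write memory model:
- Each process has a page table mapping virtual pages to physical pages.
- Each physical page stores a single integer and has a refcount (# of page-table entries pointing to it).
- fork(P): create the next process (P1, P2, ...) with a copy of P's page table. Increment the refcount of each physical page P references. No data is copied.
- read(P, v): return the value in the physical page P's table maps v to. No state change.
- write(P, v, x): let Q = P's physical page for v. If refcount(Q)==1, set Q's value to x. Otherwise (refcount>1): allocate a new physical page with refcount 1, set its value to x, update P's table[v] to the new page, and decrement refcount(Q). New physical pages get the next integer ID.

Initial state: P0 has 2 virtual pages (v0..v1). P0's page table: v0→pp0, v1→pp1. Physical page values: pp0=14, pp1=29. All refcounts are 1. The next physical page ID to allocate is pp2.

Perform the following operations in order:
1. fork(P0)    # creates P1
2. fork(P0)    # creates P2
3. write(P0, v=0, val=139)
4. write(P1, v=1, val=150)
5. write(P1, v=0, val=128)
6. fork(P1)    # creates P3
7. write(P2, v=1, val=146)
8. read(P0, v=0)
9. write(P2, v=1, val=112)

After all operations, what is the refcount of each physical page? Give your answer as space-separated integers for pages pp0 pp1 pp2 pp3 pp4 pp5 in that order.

Answer: 1 1 1 2 2 1

Derivation:
Op 1: fork(P0) -> P1. 2 ppages; refcounts: pp0:2 pp1:2
Op 2: fork(P0) -> P2. 2 ppages; refcounts: pp0:3 pp1:3
Op 3: write(P0, v0, 139). refcount(pp0)=3>1 -> COPY to pp2. 3 ppages; refcounts: pp0:2 pp1:3 pp2:1
Op 4: write(P1, v1, 150). refcount(pp1)=3>1 -> COPY to pp3. 4 ppages; refcounts: pp0:2 pp1:2 pp2:1 pp3:1
Op 5: write(P1, v0, 128). refcount(pp0)=2>1 -> COPY to pp4. 5 ppages; refcounts: pp0:1 pp1:2 pp2:1 pp3:1 pp4:1
Op 6: fork(P1) -> P3. 5 ppages; refcounts: pp0:1 pp1:2 pp2:1 pp3:2 pp4:2
Op 7: write(P2, v1, 146). refcount(pp1)=2>1 -> COPY to pp5. 6 ppages; refcounts: pp0:1 pp1:1 pp2:1 pp3:2 pp4:2 pp5:1
Op 8: read(P0, v0) -> 139. No state change.
Op 9: write(P2, v1, 112). refcount(pp5)=1 -> write in place. 6 ppages; refcounts: pp0:1 pp1:1 pp2:1 pp3:2 pp4:2 pp5:1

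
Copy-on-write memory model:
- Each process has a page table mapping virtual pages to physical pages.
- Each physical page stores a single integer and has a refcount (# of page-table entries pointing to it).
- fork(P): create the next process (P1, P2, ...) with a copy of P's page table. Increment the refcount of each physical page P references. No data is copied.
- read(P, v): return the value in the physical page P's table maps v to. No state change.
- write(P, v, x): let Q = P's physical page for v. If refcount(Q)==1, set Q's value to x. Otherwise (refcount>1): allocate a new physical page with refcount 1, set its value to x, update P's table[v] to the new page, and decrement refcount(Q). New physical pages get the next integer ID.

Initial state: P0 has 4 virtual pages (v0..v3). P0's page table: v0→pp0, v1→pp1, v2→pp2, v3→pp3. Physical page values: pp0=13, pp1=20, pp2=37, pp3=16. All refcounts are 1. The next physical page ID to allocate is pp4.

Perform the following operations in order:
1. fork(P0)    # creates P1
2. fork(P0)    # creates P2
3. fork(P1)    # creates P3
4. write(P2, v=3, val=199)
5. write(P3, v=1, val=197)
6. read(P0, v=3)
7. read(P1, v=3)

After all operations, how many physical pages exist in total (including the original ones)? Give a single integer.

Op 1: fork(P0) -> P1. 4 ppages; refcounts: pp0:2 pp1:2 pp2:2 pp3:2
Op 2: fork(P0) -> P2. 4 ppages; refcounts: pp0:3 pp1:3 pp2:3 pp3:3
Op 3: fork(P1) -> P3. 4 ppages; refcounts: pp0:4 pp1:4 pp2:4 pp3:4
Op 4: write(P2, v3, 199). refcount(pp3)=4>1 -> COPY to pp4. 5 ppages; refcounts: pp0:4 pp1:4 pp2:4 pp3:3 pp4:1
Op 5: write(P3, v1, 197). refcount(pp1)=4>1 -> COPY to pp5. 6 ppages; refcounts: pp0:4 pp1:3 pp2:4 pp3:3 pp4:1 pp5:1
Op 6: read(P0, v3) -> 16. No state change.
Op 7: read(P1, v3) -> 16. No state change.

Answer: 6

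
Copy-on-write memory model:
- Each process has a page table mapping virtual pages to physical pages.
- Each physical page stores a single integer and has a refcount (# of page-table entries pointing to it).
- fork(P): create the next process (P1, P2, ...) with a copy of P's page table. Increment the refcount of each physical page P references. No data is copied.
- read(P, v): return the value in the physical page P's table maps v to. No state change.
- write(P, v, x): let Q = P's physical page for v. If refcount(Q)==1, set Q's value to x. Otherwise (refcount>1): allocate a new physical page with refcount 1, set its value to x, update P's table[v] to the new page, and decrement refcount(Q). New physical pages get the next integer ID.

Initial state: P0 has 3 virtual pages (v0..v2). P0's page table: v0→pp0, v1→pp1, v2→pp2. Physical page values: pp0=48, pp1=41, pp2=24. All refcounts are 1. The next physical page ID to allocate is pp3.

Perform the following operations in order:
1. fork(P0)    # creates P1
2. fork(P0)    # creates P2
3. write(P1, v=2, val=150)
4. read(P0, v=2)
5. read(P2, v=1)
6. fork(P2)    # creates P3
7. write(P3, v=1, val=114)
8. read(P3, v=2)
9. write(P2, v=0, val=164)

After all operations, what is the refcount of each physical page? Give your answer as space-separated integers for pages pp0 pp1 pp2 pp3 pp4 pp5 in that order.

Op 1: fork(P0) -> P1. 3 ppages; refcounts: pp0:2 pp1:2 pp2:2
Op 2: fork(P0) -> P2. 3 ppages; refcounts: pp0:3 pp1:3 pp2:3
Op 3: write(P1, v2, 150). refcount(pp2)=3>1 -> COPY to pp3. 4 ppages; refcounts: pp0:3 pp1:3 pp2:2 pp3:1
Op 4: read(P0, v2) -> 24. No state change.
Op 5: read(P2, v1) -> 41. No state change.
Op 6: fork(P2) -> P3. 4 ppages; refcounts: pp0:4 pp1:4 pp2:3 pp3:1
Op 7: write(P3, v1, 114). refcount(pp1)=4>1 -> COPY to pp4. 5 ppages; refcounts: pp0:4 pp1:3 pp2:3 pp3:1 pp4:1
Op 8: read(P3, v2) -> 24. No state change.
Op 9: write(P2, v0, 164). refcount(pp0)=4>1 -> COPY to pp5. 6 ppages; refcounts: pp0:3 pp1:3 pp2:3 pp3:1 pp4:1 pp5:1

Answer: 3 3 3 1 1 1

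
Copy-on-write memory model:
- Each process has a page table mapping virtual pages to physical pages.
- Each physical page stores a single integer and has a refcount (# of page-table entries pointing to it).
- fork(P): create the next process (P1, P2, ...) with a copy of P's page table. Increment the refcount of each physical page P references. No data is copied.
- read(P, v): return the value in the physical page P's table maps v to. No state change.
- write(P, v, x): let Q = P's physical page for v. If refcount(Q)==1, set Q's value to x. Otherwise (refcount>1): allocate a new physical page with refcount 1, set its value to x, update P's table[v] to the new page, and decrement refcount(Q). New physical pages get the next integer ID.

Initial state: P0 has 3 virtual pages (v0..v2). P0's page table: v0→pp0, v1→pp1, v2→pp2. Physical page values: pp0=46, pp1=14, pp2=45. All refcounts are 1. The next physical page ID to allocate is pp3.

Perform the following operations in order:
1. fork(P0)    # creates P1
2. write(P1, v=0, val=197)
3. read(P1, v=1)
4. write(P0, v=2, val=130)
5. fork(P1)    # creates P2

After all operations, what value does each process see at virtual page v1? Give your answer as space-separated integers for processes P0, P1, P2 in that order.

Op 1: fork(P0) -> P1. 3 ppages; refcounts: pp0:2 pp1:2 pp2:2
Op 2: write(P1, v0, 197). refcount(pp0)=2>1 -> COPY to pp3. 4 ppages; refcounts: pp0:1 pp1:2 pp2:2 pp3:1
Op 3: read(P1, v1) -> 14. No state change.
Op 4: write(P0, v2, 130). refcount(pp2)=2>1 -> COPY to pp4. 5 ppages; refcounts: pp0:1 pp1:2 pp2:1 pp3:1 pp4:1
Op 5: fork(P1) -> P2. 5 ppages; refcounts: pp0:1 pp1:3 pp2:2 pp3:2 pp4:1
P0: v1 -> pp1 = 14
P1: v1 -> pp1 = 14
P2: v1 -> pp1 = 14

Answer: 14 14 14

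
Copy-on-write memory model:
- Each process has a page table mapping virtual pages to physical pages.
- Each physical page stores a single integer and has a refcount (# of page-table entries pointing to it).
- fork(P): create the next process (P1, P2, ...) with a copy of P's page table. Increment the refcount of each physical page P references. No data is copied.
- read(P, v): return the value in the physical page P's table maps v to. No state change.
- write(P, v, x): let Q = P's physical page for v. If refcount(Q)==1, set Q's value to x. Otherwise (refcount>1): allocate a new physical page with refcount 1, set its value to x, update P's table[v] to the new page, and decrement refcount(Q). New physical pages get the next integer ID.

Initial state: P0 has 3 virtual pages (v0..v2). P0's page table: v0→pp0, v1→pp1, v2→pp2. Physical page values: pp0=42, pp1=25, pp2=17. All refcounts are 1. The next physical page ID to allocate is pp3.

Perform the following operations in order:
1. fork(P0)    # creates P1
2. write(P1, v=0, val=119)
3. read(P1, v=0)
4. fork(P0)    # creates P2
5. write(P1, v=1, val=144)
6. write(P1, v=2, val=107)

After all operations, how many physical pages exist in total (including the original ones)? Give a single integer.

Answer: 6

Derivation:
Op 1: fork(P0) -> P1. 3 ppages; refcounts: pp0:2 pp1:2 pp2:2
Op 2: write(P1, v0, 119). refcount(pp0)=2>1 -> COPY to pp3. 4 ppages; refcounts: pp0:1 pp1:2 pp2:2 pp3:1
Op 3: read(P1, v0) -> 119. No state change.
Op 4: fork(P0) -> P2. 4 ppages; refcounts: pp0:2 pp1:3 pp2:3 pp3:1
Op 5: write(P1, v1, 144). refcount(pp1)=3>1 -> COPY to pp4. 5 ppages; refcounts: pp0:2 pp1:2 pp2:3 pp3:1 pp4:1
Op 6: write(P1, v2, 107). refcount(pp2)=3>1 -> COPY to pp5. 6 ppages; refcounts: pp0:2 pp1:2 pp2:2 pp3:1 pp4:1 pp5:1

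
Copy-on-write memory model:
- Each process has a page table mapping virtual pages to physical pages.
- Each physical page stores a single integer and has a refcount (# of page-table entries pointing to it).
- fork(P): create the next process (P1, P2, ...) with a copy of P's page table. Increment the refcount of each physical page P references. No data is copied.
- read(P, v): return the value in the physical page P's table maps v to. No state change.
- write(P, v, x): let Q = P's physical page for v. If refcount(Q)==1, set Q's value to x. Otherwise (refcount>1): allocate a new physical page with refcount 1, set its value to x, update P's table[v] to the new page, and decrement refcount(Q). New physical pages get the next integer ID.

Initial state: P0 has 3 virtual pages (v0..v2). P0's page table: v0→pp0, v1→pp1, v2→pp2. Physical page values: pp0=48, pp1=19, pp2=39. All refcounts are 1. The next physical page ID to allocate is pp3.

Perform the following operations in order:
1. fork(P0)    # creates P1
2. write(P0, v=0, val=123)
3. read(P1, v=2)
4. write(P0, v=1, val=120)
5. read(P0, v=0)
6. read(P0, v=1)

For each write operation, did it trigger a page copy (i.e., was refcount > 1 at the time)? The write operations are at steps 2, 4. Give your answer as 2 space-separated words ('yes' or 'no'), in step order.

Op 1: fork(P0) -> P1. 3 ppages; refcounts: pp0:2 pp1:2 pp2:2
Op 2: write(P0, v0, 123). refcount(pp0)=2>1 -> COPY to pp3. 4 ppages; refcounts: pp0:1 pp1:2 pp2:2 pp3:1
Op 3: read(P1, v2) -> 39. No state change.
Op 4: write(P0, v1, 120). refcount(pp1)=2>1 -> COPY to pp4. 5 ppages; refcounts: pp0:1 pp1:1 pp2:2 pp3:1 pp4:1
Op 5: read(P0, v0) -> 123. No state change.
Op 6: read(P0, v1) -> 120. No state change.

yes yes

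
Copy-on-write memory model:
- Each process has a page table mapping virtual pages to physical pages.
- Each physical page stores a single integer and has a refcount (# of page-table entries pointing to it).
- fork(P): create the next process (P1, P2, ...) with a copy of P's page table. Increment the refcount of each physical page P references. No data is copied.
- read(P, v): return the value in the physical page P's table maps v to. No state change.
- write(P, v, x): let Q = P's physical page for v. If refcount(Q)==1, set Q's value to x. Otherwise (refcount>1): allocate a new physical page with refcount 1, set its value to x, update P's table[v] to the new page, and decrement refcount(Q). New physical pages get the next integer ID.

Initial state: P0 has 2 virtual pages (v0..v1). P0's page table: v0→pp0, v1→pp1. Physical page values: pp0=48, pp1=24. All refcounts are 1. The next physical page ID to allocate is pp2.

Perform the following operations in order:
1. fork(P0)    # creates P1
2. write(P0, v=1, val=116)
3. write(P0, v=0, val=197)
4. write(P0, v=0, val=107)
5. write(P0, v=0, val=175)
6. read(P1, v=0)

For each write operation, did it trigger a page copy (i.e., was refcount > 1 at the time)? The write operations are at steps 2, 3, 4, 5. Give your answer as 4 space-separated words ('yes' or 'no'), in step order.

Op 1: fork(P0) -> P1. 2 ppages; refcounts: pp0:2 pp1:2
Op 2: write(P0, v1, 116). refcount(pp1)=2>1 -> COPY to pp2. 3 ppages; refcounts: pp0:2 pp1:1 pp2:1
Op 3: write(P0, v0, 197). refcount(pp0)=2>1 -> COPY to pp3. 4 ppages; refcounts: pp0:1 pp1:1 pp2:1 pp3:1
Op 4: write(P0, v0, 107). refcount(pp3)=1 -> write in place. 4 ppages; refcounts: pp0:1 pp1:1 pp2:1 pp3:1
Op 5: write(P0, v0, 175). refcount(pp3)=1 -> write in place. 4 ppages; refcounts: pp0:1 pp1:1 pp2:1 pp3:1
Op 6: read(P1, v0) -> 48. No state change.

yes yes no no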